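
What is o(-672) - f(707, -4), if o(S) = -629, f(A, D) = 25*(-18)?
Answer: -179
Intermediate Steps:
f(A, D) = -450
o(-672) - f(707, -4) = -629 - 1*(-450) = -629 + 450 = -179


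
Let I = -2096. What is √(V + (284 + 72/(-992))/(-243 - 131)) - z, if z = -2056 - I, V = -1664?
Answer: -40 + 3*I*√344141974/1364 ≈ -40.0 + 40.801*I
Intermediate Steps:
z = 40 (z = -2056 - 1*(-2096) = -2056 + 2096 = 40)
√(V + (284 + 72/(-992))/(-243 - 131)) - z = √(-1664 + (284 + 72/(-992))/(-243 - 131)) - 1*40 = √(-1664 + (284 + 72*(-1/992))/(-374)) - 40 = √(-1664 + (284 - 9/124)*(-1/374)) - 40 = √(-1664 + (35207/124)*(-1/374)) - 40 = √(-1664 - 2071/2728) - 40 = √(-4541463/2728) - 40 = 3*I*√344141974/1364 - 40 = -40 + 3*I*√344141974/1364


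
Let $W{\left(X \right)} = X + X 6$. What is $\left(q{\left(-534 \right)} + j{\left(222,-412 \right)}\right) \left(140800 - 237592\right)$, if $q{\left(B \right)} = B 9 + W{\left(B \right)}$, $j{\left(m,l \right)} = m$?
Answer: $805503024$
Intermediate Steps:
$W{\left(X \right)} = 7 X$ ($W{\left(X \right)} = X + 6 X = 7 X$)
$q{\left(B \right)} = 16 B$ ($q{\left(B \right)} = B 9 + 7 B = 9 B + 7 B = 16 B$)
$\left(q{\left(-534 \right)} + j{\left(222,-412 \right)}\right) \left(140800 - 237592\right) = \left(16 \left(-534\right) + 222\right) \left(140800 - 237592\right) = \left(-8544 + 222\right) \left(-96792\right) = \left(-8322\right) \left(-96792\right) = 805503024$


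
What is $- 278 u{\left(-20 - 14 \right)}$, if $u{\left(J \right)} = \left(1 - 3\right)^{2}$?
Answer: $-1112$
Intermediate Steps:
$u{\left(J \right)} = 4$ ($u{\left(J \right)} = \left(-2\right)^{2} = 4$)
$- 278 u{\left(-20 - 14 \right)} = \left(-278\right) 4 = -1112$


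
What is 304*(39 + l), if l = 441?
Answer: 145920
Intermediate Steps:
304*(39 + l) = 304*(39 + 441) = 304*480 = 145920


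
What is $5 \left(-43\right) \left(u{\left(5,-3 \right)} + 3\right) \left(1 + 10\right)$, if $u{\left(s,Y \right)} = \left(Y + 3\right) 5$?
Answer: $-7095$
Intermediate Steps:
$u{\left(s,Y \right)} = 15 + 5 Y$ ($u{\left(s,Y \right)} = \left(3 + Y\right) 5 = 15 + 5 Y$)
$5 \left(-43\right) \left(u{\left(5,-3 \right)} + 3\right) \left(1 + 10\right) = 5 \left(-43\right) \left(\left(15 + 5 \left(-3\right)\right) + 3\right) \left(1 + 10\right) = - 215 \left(\left(15 - 15\right) + 3\right) 11 = - 215 \left(0 + 3\right) 11 = - 215 \cdot 3 \cdot 11 = \left(-215\right) 33 = -7095$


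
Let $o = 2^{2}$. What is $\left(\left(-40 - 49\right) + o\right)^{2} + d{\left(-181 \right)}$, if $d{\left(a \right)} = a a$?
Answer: $39986$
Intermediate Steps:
$d{\left(a \right)} = a^{2}$
$o = 4$
$\left(\left(-40 - 49\right) + o\right)^{2} + d{\left(-181 \right)} = \left(\left(-40 - 49\right) + 4\right)^{2} + \left(-181\right)^{2} = \left(\left(-40 - 49\right) + 4\right)^{2} + 32761 = \left(-89 + 4\right)^{2} + 32761 = \left(-85\right)^{2} + 32761 = 7225 + 32761 = 39986$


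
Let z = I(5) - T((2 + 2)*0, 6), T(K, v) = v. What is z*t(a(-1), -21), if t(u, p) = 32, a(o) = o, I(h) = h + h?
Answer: 128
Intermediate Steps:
I(h) = 2*h
z = 4 (z = 2*5 - 1*6 = 10 - 6 = 4)
z*t(a(-1), -21) = 4*32 = 128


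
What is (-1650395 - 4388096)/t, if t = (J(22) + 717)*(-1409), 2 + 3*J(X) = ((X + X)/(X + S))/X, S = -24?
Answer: 6038491/1008844 ≈ 5.9856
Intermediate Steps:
J(X) = -⅔ + 2/(3*(-24 + X)) (J(X) = -⅔ + (((X + X)/(X - 24))/X)/3 = -⅔ + (((2*X)/(-24 + X))/X)/3 = -⅔ + ((2*X/(-24 + X))/X)/3 = -⅔ + (2/(-24 + X))/3 = -⅔ + 2/(3*(-24 + X)))
t = -1008844 (t = (2*(25 - 1*22)/(3*(-24 + 22)) + 717)*(-1409) = ((⅔)*(25 - 22)/(-2) + 717)*(-1409) = ((⅔)*(-½)*3 + 717)*(-1409) = (-1 + 717)*(-1409) = 716*(-1409) = -1008844)
(-1650395 - 4388096)/t = (-1650395 - 4388096)/(-1008844) = -6038491*(-1/1008844) = 6038491/1008844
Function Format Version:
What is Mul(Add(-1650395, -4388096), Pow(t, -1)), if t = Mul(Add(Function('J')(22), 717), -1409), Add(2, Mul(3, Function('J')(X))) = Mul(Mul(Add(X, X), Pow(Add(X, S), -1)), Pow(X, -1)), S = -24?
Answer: Rational(6038491, 1008844) ≈ 5.9856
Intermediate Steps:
Function('J')(X) = Add(Rational(-2, 3), Mul(Rational(2, 3), Pow(Add(-24, X), -1))) (Function('J')(X) = Add(Rational(-2, 3), Mul(Rational(1, 3), Mul(Mul(Add(X, X), Pow(Add(X, -24), -1)), Pow(X, -1)))) = Add(Rational(-2, 3), Mul(Rational(1, 3), Mul(Mul(Mul(2, X), Pow(Add(-24, X), -1)), Pow(X, -1)))) = Add(Rational(-2, 3), Mul(Rational(1, 3), Mul(Mul(2, X, Pow(Add(-24, X), -1)), Pow(X, -1)))) = Add(Rational(-2, 3), Mul(Rational(1, 3), Mul(2, Pow(Add(-24, X), -1)))) = Add(Rational(-2, 3), Mul(Rational(2, 3), Pow(Add(-24, X), -1))))
t = -1008844 (t = Mul(Add(Mul(Rational(2, 3), Pow(Add(-24, 22), -1), Add(25, Mul(-1, 22))), 717), -1409) = Mul(Add(Mul(Rational(2, 3), Pow(-2, -1), Add(25, -22)), 717), -1409) = Mul(Add(Mul(Rational(2, 3), Rational(-1, 2), 3), 717), -1409) = Mul(Add(-1, 717), -1409) = Mul(716, -1409) = -1008844)
Mul(Add(-1650395, -4388096), Pow(t, -1)) = Mul(Add(-1650395, -4388096), Pow(-1008844, -1)) = Mul(-6038491, Rational(-1, 1008844)) = Rational(6038491, 1008844)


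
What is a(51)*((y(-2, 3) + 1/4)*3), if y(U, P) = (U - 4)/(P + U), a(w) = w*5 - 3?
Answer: -4347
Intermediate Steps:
a(w) = -3 + 5*w (a(w) = 5*w - 3 = -3 + 5*w)
y(U, P) = (-4 + U)/(P + U)
a(51)*((y(-2, 3) + 1/4)*3) = (-3 + 5*51)*(((-4 - 2)/(3 - 2) + 1/4)*3) = (-3 + 255)*((-6/1 + ¼)*3) = 252*((1*(-6) + ¼)*3) = 252*((-6 + ¼)*3) = 252*(-23/4*3) = 252*(-69/4) = -4347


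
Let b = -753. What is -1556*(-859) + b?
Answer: 1335851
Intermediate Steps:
-1556*(-859) + b = -1556*(-859) - 753 = 1336604 - 753 = 1335851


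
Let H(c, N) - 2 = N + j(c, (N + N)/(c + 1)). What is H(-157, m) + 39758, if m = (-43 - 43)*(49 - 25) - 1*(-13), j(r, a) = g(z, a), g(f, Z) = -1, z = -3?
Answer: 37708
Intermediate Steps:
j(r, a) = -1
m = -2051 (m = -86*24 + 13 = -2064 + 13 = -2051)
H(c, N) = 1 + N (H(c, N) = 2 + (N - 1) = 2 + (-1 + N) = 1 + N)
H(-157, m) + 39758 = (1 - 2051) + 39758 = -2050 + 39758 = 37708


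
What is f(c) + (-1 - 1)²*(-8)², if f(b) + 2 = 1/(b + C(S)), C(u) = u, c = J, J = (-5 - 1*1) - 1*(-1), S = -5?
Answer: 2539/10 ≈ 253.90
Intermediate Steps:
J = -5 (J = (-5 - 1) + 1 = -6 + 1 = -5)
c = -5
f(b) = -2 + 1/(-5 + b) (f(b) = -2 + 1/(b - 5) = -2 + 1/(-5 + b))
f(c) + (-1 - 1)²*(-8)² = (11 - 2*(-5))/(-5 - 5) + (-1 - 1)²*(-8)² = (11 + 10)/(-10) + (-2)²*64 = -⅒*21 + 4*64 = -21/10 + 256 = 2539/10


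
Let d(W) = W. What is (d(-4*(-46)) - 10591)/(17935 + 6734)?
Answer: -3469/8223 ≈ -0.42187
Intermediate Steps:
(d(-4*(-46)) - 10591)/(17935 + 6734) = (-4*(-46) - 10591)/(17935 + 6734) = (184 - 10591)/24669 = -10407*1/24669 = -3469/8223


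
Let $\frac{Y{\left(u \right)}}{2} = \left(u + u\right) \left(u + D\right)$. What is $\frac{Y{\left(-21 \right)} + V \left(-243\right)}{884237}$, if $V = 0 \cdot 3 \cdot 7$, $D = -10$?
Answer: $\frac{2604}{884237} \approx 0.0029449$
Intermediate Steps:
$V = 0$ ($V = 0 \cdot 7 = 0$)
$Y{\left(u \right)} = 4 u \left(-10 + u\right)$ ($Y{\left(u \right)} = 2 \left(u + u\right) \left(u - 10\right) = 2 \cdot 2 u \left(-10 + u\right) = 4 u \left(-10 + u\right)$)
$\frac{Y{\left(-21 \right)} + V \left(-243\right)}{884237} = \frac{4 \left(-21\right) \left(-10 - 21\right) + 0 \left(-243\right)}{884237} = \left(4 \left(-21\right) \left(-31\right) + 0\right) \frac{1}{884237} = \left(2604 + 0\right) \frac{1}{884237} = 2604 \cdot \frac{1}{884237} = \frac{2604}{884237}$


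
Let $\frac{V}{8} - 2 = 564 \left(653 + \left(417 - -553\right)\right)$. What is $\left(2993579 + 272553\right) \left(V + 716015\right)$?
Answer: $26256458010924$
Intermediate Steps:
$V = 7322992$ ($V = 16 + 8 \cdot 564 \left(653 + \left(417 - -553\right)\right) = 16 + 8 \cdot 564 \left(653 + \left(417 + 553\right)\right) = 16 + 8 \cdot 564 \left(653 + 970\right) = 16 + 8 \cdot 564 \cdot 1623 = 16 + 8 \cdot 915372 = 16 + 7322976 = 7322992$)
$\left(2993579 + 272553\right) \left(V + 716015\right) = \left(2993579 + 272553\right) \left(7322992 + 716015\right) = 3266132 \cdot 8039007 = 26256458010924$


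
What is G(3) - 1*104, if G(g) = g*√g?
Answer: -104 + 3*√3 ≈ -98.804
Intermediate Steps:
G(g) = g^(3/2)
G(3) - 1*104 = 3^(3/2) - 1*104 = 3*√3 - 104 = -104 + 3*√3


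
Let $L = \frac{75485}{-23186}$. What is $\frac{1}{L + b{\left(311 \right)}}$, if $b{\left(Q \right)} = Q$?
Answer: $\frac{23186}{7135361} \approx 0.0032495$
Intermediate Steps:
$L = - \frac{75485}{23186}$ ($L = 75485 \left(- \frac{1}{23186}\right) = - \frac{75485}{23186} \approx -3.2556$)
$\frac{1}{L + b{\left(311 \right)}} = \frac{1}{- \frac{75485}{23186} + 311} = \frac{1}{\frac{7135361}{23186}} = \frac{23186}{7135361}$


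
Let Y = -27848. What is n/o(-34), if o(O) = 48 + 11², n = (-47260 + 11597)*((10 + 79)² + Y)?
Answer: 710656601/169 ≈ 4.2051e+6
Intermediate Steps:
n = 710656601 (n = (-47260 + 11597)*((10 + 79)² - 27848) = -35663*(89² - 27848) = -35663*(7921 - 27848) = -35663*(-19927) = 710656601)
o(O) = 169 (o(O) = 48 + 121 = 169)
n/o(-34) = 710656601/169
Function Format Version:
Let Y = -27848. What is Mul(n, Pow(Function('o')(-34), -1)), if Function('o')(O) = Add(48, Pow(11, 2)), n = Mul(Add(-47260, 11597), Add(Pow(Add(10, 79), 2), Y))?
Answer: Rational(710656601, 169) ≈ 4.2051e+6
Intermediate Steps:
n = 710656601 (n = Mul(Add(-47260, 11597), Add(Pow(Add(10, 79), 2), -27848)) = Mul(-35663, Add(Pow(89, 2), -27848)) = Mul(-35663, Add(7921, -27848)) = Mul(-35663, -19927) = 710656601)
Function('o')(O) = 169 (Function('o')(O) = Add(48, 121) = 169)
Mul(n, Pow(Function('o')(-34), -1)) = Mul(710656601, Pow(169, -1)) = Mul(710656601, Rational(1, 169)) = Rational(710656601, 169)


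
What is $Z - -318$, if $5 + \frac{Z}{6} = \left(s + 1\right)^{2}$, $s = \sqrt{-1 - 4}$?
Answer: $264 + 12 i \sqrt{5} \approx 264.0 + 26.833 i$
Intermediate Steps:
$s = i \sqrt{5}$ ($s = \sqrt{-5} = i \sqrt{5} \approx 2.2361 i$)
$Z = -30 + 6 \left(1 + i \sqrt{5}\right)^{2}$ ($Z = -30 + 6 \left(i \sqrt{5} + 1\right)^{2} = -30 + 6 \left(1 + i \sqrt{5}\right)^{2} \approx -54.0 + 26.833 i$)
$Z - -318 = \left(-54 + 12 i \sqrt{5}\right) - -318 = \left(-54 + 12 i \sqrt{5}\right) + 318 = 264 + 12 i \sqrt{5}$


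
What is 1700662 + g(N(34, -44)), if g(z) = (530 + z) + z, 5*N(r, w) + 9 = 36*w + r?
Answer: 8502842/5 ≈ 1.7006e+6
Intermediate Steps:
N(r, w) = -9/5 + r/5 + 36*w/5 (N(r, w) = -9/5 + (36*w + r)/5 = -9/5 + (r + 36*w)/5 = -9/5 + (r/5 + 36*w/5) = -9/5 + r/5 + 36*w/5)
g(z) = 530 + 2*z
1700662 + g(N(34, -44)) = 1700662 + (530 + 2*(-9/5 + (1/5)*34 + (36/5)*(-44))) = 1700662 + (530 + 2*(-9/5 + 34/5 - 1584/5)) = 1700662 + (530 + 2*(-1559/5)) = 1700662 + (530 - 3118/5) = 1700662 - 468/5 = 8502842/5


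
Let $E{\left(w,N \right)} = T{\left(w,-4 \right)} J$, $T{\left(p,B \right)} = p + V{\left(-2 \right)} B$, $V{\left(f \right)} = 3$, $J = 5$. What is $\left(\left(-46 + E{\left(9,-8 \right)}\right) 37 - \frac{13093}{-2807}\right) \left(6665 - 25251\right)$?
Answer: $\frac{117506379316}{2807} \approx 4.1862 \cdot 10^{7}$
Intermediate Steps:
$T{\left(p,B \right)} = p + 3 B$
$E{\left(w,N \right)} = -60 + 5 w$ ($E{\left(w,N \right)} = \left(w + 3 \left(-4\right)\right) 5 = \left(w - 12\right) 5 = \left(-12 + w\right) 5 = -60 + 5 w$)
$\left(\left(-46 + E{\left(9,-8 \right)}\right) 37 - \frac{13093}{-2807}\right) \left(6665 - 25251\right) = \left(\left(-46 + \left(-60 + 5 \cdot 9\right)\right) 37 - \frac{13093}{-2807}\right) \left(6665 - 25251\right) = \left(\left(-46 + \left(-60 + 45\right)\right) 37 - - \frac{13093}{2807}\right) \left(-18586\right) = \left(\left(-46 - 15\right) 37 + \frac{13093}{2807}\right) \left(-18586\right) = \left(\left(-61\right) 37 + \frac{13093}{2807}\right) \left(-18586\right) = \left(-2257 + \frac{13093}{2807}\right) \left(-18586\right) = \left(- \frac{6322306}{2807}\right) \left(-18586\right) = \frac{117506379316}{2807}$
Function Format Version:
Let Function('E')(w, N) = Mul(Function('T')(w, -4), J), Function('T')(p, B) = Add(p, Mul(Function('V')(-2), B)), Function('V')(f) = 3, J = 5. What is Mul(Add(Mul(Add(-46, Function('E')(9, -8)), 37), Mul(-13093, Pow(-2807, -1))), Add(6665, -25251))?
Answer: Rational(117506379316, 2807) ≈ 4.1862e+7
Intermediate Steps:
Function('T')(p, B) = Add(p, Mul(3, B))
Function('E')(w, N) = Add(-60, Mul(5, w)) (Function('E')(w, N) = Mul(Add(w, Mul(3, -4)), 5) = Mul(Add(w, -12), 5) = Mul(Add(-12, w), 5) = Add(-60, Mul(5, w)))
Mul(Add(Mul(Add(-46, Function('E')(9, -8)), 37), Mul(-13093, Pow(-2807, -1))), Add(6665, -25251)) = Mul(Add(Mul(Add(-46, Add(-60, Mul(5, 9))), 37), Mul(-13093, Pow(-2807, -1))), Add(6665, -25251)) = Mul(Add(Mul(Add(-46, Add(-60, 45)), 37), Mul(-13093, Rational(-1, 2807))), -18586) = Mul(Add(Mul(Add(-46, -15), 37), Rational(13093, 2807)), -18586) = Mul(Add(Mul(-61, 37), Rational(13093, 2807)), -18586) = Mul(Add(-2257, Rational(13093, 2807)), -18586) = Mul(Rational(-6322306, 2807), -18586) = Rational(117506379316, 2807)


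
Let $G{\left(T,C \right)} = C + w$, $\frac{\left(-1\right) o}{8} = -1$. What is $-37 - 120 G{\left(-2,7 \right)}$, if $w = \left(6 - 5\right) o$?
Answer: $-1837$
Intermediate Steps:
$o = 8$ ($o = \left(-8\right) \left(-1\right) = 8$)
$w = 8$ ($w = \left(6 - 5\right) 8 = 1 \cdot 8 = 8$)
$G{\left(T,C \right)} = 8 + C$ ($G{\left(T,C \right)} = C + 8 = 8 + C$)
$-37 - 120 G{\left(-2,7 \right)} = -37 - 120 \left(8 + 7\right) = -37 - 1800 = -1837$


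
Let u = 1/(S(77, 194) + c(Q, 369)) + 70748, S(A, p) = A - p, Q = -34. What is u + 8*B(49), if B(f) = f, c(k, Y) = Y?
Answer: 17927281/252 ≈ 71140.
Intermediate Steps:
u = 17828497/252 (u = 1/((77 - 1*194) + 369) + 70748 = 1/((77 - 194) + 369) + 70748 = 1/(-117 + 369) + 70748 = 1/252 + 70748 = 17828497/252 ≈ 70748.)
u + 8*B(49) = 17828497/252 + 8*49 = 17828497/252 + 392 = 17927281/252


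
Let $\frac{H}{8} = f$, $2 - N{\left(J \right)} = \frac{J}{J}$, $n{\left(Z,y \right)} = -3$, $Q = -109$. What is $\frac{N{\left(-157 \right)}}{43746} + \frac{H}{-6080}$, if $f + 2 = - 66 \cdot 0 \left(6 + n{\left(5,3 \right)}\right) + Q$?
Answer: $\frac{2428283}{16623480} \approx 0.14608$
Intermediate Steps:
$N{\left(J \right)} = 1$ ($N{\left(J \right)} = 2 - \frac{J}{J} = 2 - 1 = 1$)
$f = -111$ ($f = -2 - \left(109 + 66 \cdot 0 \left(6 - 3\right)\right) = -2 - \left(109 + 66 \cdot 0 \cdot 3\right) = -2 - 109 = -111$)
$H = -888$ ($H = 8 \left(-111\right) = -888$)
$\frac{N{\left(-157 \right)}}{43746} + \frac{H}{-6080} = 1 \cdot \frac{1}{43746} - \frac{888}{-6080} = 1 \cdot \frac{1}{43746} - - \frac{111}{760} = \frac{1}{43746} + \frac{111}{760} = \frac{2428283}{16623480}$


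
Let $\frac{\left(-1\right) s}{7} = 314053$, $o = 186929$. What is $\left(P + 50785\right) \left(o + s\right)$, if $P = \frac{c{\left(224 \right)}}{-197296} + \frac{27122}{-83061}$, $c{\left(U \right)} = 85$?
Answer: $- \frac{76090936614229508093}{744891048} \approx -1.0215 \cdot 10^{11}$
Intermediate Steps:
$s = -2198371$ ($s = \left(-7\right) 314053 = -2198371$)
$P = - \frac{487102027}{1489782096}$ ($P = \frac{85}{-197296} + \frac{27122}{-83061} = 85 \left(- \frac{1}{197296}\right) + 27122 \left(- \frac{1}{83061}\right) = - \frac{85}{197296} - \frac{27122}{83061} = - \frac{487102027}{1489782096} \approx -0.32696$)
$\left(P + 50785\right) \left(o + s\right) = \left(- \frac{487102027}{1489782096} + 50785\right) \left(186929 - 2198371\right) = \frac{75658096643333}{1489782096} \left(-2011442\right) = - \frac{76090936614229508093}{744891048}$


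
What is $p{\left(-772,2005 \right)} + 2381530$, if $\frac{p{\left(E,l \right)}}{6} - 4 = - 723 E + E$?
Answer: $5725858$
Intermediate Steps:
$p{\left(E,l \right)} = 24 - 4332 E$ ($p{\left(E,l \right)} = 24 + 6 \left(- 723 E + E\right) = 24 + 6 \left(- 722 E\right) = 24 - 4332 E$)
$p{\left(-772,2005 \right)} + 2381530 = \left(24 - -3344304\right) + 2381530 = \left(24 + 3344304\right) + 2381530 = 3344328 + 2381530 = 5725858$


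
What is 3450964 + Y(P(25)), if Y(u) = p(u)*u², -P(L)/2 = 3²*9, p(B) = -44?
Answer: 2296228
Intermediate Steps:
P(L) = -162 (P(L) = -2*3²*9 = -18*9 = -2*81 = -162)
Y(u) = -44*u²
3450964 + Y(P(25)) = 3450964 - 44*(-162)² = 3450964 - 44*26244 = 3450964 - 1154736 = 2296228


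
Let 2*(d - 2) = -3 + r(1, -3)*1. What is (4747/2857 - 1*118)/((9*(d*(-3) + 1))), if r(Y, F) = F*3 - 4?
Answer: -36931/54283 ≈ -0.68034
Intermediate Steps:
r(Y, F) = -4 + 3*F (r(Y, F) = 3*F - 4 = -4 + 3*F)
d = -6 (d = 2 + (-3 + (-4 + 3*(-3))*1)/2 = 2 + (-3 + (-4 - 9)*1)/2 = 2 + (-3 - 13*1)/2 = 2 + (-3 - 13)/2 = 2 + (1/2)*(-16) = 2 - 8 = -6)
(4747/2857 - 1*118)/((9*(d*(-3) + 1))) = (4747/2857 - 1*118)/((9*(-6*(-3) + 1))) = (4747*(1/2857) - 118)/((9*(18 + 1))) = (4747/2857 - 118)/((9*19)) = -332379/2857/171 = -332379/2857*1/171 = -36931/54283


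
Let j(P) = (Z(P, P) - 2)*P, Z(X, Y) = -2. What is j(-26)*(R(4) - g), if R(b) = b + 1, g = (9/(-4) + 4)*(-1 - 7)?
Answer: 1976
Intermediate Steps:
g = -14 (g = (9*(-¼) + 4)*(-8) = (-9/4 + 4)*(-8) = (7/4)*(-8) = -14)
R(b) = 1 + b
j(P) = -4*P (j(P) = (-2 - 2)*P = -4*P)
j(-26)*(R(4) - g) = (-4*(-26))*((1 + 4) - 1*(-14)) = 104*(5 + 14) = 104*19 = 1976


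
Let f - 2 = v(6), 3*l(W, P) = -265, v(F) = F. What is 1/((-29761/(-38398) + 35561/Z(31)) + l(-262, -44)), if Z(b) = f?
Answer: 460776/2007862169 ≈ 0.00022949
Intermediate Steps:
l(W, P) = -265/3 (l(W, P) = (⅓)*(-265) = -265/3)
f = 8 (f = 2 + 6 = 8)
Z(b) = 8
1/((-29761/(-38398) + 35561/Z(31)) + l(-262, -44)) = 1/((-29761/(-38398) + 35561/8) - 265/3) = 1/((-29761*(-1/38398) + 35561*(⅛)) - 265/3) = 1/((29761/38398 + 35561/8) - 265/3) = 1/(682854683/153592 - 265/3) = 1/(2007862169/460776) = 460776/2007862169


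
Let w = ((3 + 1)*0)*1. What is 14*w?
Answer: 0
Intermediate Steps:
w = 0 (w = (4*0)*1 = 0*1 = 0)
14*w = 14*0 = 0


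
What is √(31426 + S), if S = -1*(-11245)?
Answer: √42671 ≈ 206.57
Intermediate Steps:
S = 11245
√(31426 + S) = √(31426 + 11245) = √42671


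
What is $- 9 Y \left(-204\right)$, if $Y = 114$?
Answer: $209304$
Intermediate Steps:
$- 9 Y \left(-204\right) = \left(-9\right) 114 \left(-204\right) = \left(-1026\right) \left(-204\right) = 209304$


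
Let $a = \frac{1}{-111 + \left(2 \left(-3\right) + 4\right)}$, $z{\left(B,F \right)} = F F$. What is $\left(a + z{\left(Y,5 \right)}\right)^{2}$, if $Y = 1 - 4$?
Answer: $\frac{7974976}{12769} \approx 624.56$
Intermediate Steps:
$Y = -3$ ($Y = 1 - 4 = -3$)
$z{\left(B,F \right)} = F^{2}$
$a = - \frac{1}{113}$ ($a = \frac{1}{-111 + \left(-6 + 4\right)} = \frac{1}{-111 - 2} = \frac{1}{-113} = - \frac{1}{113} \approx -0.0088496$)
$\left(a + z{\left(Y,5 \right)}\right)^{2} = \left(- \frac{1}{113} + 5^{2}\right)^{2} = \left(- \frac{1}{113} + 25\right)^{2} = \left(\frac{2824}{113}\right)^{2} = \frac{7974976}{12769}$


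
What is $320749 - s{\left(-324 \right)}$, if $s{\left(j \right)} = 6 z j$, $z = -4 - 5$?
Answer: $303253$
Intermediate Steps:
$z = -9$ ($z = -4 - 5 = -9$)
$s{\left(j \right)} = - 54 j$ ($s{\left(j \right)} = 6 \left(-9\right) j = - 54 j$)
$320749 - s{\left(-324 \right)} = 320749 - \left(-54\right) \left(-324\right) = 320749 - 17496 = 303253$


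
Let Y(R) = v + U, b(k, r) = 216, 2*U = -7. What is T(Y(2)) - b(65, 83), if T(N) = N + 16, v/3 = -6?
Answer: -443/2 ≈ -221.50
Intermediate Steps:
U = -7/2 (U = (1/2)*(-7) = -7/2 ≈ -3.5000)
v = -18 (v = 3*(-6) = -18)
Y(R) = -43/2 (Y(R) = -18 - 7/2 = -43/2)
T(N) = 16 + N
T(Y(2)) - b(65, 83) = (16 - 43/2) - 1*216 = -11/2 - 216 = -443/2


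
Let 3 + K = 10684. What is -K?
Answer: -10681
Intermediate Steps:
K = 10681 (K = -3 + 10684 = 10681)
-K = -1*10681 = -10681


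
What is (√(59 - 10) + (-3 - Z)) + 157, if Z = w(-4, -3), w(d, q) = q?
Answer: 164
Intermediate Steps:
Z = -3
(√(59 - 10) + (-3 - Z)) + 157 = (√(59 - 10) + (-3 - 1*(-3))) + 157 = (√49 + (-3 + 3)) + 157 = (7 + 0) + 157 = 7 + 157 = 164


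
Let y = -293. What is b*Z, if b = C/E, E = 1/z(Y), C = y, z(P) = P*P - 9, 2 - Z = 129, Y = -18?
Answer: 11721465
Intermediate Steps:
Z = -127 (Z = 2 - 1*129 = 2 - 129 = -127)
z(P) = -9 + P² (z(P) = P² - 9 = -9 + P²)
C = -293
E = 1/315 (E = 1/(-9 + (-18)²) = 1/(-9 + 324) = 1/315 ≈ 0.0031746)
b = -92295 (b = -293/1/315 = -293*315 = -92295)
b*Z = -92295*(-127) = 11721465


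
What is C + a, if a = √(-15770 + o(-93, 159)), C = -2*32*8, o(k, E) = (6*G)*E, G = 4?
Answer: -512 + I*√11954 ≈ -512.0 + 109.33*I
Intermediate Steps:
o(k, E) = 24*E (o(k, E) = (6*4)*E = 24*E)
C = -512 (C = -64*8 = -512)
a = I*√11954 (a = √(-15770 + 24*159) = √(-15770 + 3816) = √(-11954) = I*√11954 ≈ 109.33*I)
C + a = -512 + I*√11954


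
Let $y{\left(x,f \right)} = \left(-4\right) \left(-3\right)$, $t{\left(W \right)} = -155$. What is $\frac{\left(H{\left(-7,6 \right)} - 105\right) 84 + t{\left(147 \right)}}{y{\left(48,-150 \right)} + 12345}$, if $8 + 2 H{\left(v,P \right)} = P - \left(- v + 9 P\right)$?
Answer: $- \frac{11621}{12357} \approx -0.94044$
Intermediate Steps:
$y{\left(x,f \right)} = 12$
$H{\left(v,P \right)} = -4 + \frac{v}{2} - 4 P$ ($H{\left(v,P \right)} = -4 + \frac{P - \left(- v + 9 P\right)}{2} = -4 + \frac{v - 8 P}{2} = -4 - \left(4 P - \frac{v}{2}\right) = -4 + \frac{v}{2} - 4 P$)
$\frac{\left(H{\left(-7,6 \right)} - 105\right) 84 + t{\left(147 \right)}}{y{\left(48,-150 \right)} + 12345} = \frac{\left(\left(-4 + \frac{1}{2} \left(-7\right) - 24\right) - 105\right) 84 - 155}{12 + 12345} = \frac{\left(\left(-4 - \frac{7}{2} - 24\right) - 105\right) 84 - 155}{12357} = \left(\left(- \frac{63}{2} - 105\right) 84 - 155\right) \frac{1}{12357} = \left(\left(- \frac{273}{2}\right) 84 - 155\right) \frac{1}{12357} = \left(-11466 - 155\right) \frac{1}{12357} = \left(-11621\right) \frac{1}{12357} = - \frac{11621}{12357}$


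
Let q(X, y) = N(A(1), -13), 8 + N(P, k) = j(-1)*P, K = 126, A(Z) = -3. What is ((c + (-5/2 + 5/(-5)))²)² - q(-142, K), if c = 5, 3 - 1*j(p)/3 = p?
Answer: 785/16 ≈ 49.063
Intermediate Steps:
j(p) = 9 - 3*p
N(P, k) = -8 + 12*P (N(P, k) = -8 + (9 - 3*(-1))*P = -8 + (9 + 3)*P = -8 + 12*P)
q(X, y) = -44 (q(X, y) = -8 + 12*(-3) = -8 - 36 = -44)
((c + (-5/2 + 5/(-5)))²)² - q(-142, K) = ((5 + (-5/2 + 5/(-5)))²)² - 1*(-44) = ((5 + (-5*½ + 5*(-⅕)))²)² + 44 = ((5 + (-5/2 - 1))²)² + 44 = ((5 - 7/2)²)² + 44 = ((3/2)²)² + 44 = (9/4)² + 44 = 81/16 + 44 = 785/16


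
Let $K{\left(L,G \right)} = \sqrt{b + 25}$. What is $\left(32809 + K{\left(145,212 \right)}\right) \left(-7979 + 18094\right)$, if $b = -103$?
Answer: $331863035 + 10115 i \sqrt{78} \approx 3.3186 \cdot 10^{8} + 89333.0 i$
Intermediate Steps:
$K{\left(L,G \right)} = i \sqrt{78}$ ($K{\left(L,G \right)} = \sqrt{-103 + 25} = \sqrt{-78} = i \sqrt{78}$)
$\left(32809 + K{\left(145,212 \right)}\right) \left(-7979 + 18094\right) = \left(32809 + i \sqrt{78}\right) \left(-7979 + 18094\right) = \left(32809 + i \sqrt{78}\right) 10115 = 331863035 + 10115 i \sqrt{78}$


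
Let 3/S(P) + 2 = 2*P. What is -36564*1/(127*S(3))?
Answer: -48752/127 ≈ -383.87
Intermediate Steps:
S(P) = 3/(-2 + 2*P)
-36564*1/(127*S(3)) = -36564/((3/(2*(-1 + 3)))*127) = -36564/(((3/2)/2)*127) = -36564/(((3/2)*(½))*127) = -36564/((¾)*127) = -36564/381/4 = -36564*4/381 = -48752/127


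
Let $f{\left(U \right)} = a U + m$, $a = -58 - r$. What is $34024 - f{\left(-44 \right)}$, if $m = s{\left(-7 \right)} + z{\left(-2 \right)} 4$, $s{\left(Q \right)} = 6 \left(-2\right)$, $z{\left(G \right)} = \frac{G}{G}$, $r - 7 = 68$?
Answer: $28180$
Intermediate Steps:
$r = 75$ ($r = 7 + 68 = 75$)
$z{\left(G \right)} = 1$
$a = -133$ ($a = -58 - 75 = -133$)
$s{\left(Q \right)} = -12$
$m = -8$ ($m = -12 + 1 \cdot 4 = -12 + 4 = -8$)
$f{\left(U \right)} = -8 - 133 U$ ($f{\left(U \right)} = - 133 U - 8 = -8 - 133 U$)
$34024 - f{\left(-44 \right)} = 34024 - \left(-8 - -5852\right) = 34024 - \left(-8 + 5852\right) = 34024 - 5844 = 28180$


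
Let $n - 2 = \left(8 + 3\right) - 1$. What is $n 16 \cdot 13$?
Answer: $2496$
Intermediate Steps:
$n = 12$ ($n = 2 + \left(\left(8 + 3\right) - 1\right) = 2 + \left(11 - 1\right) = 2 + 10 = 12$)
$n 16 \cdot 13 = 12 \cdot 16 \cdot 13 = 192 \cdot 13 = 2496$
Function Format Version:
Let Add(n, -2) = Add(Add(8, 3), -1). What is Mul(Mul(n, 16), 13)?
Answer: 2496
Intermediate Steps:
n = 12 (n = Add(2, Add(Add(8, 3), -1)) = Add(2, Add(11, -1)) = Add(2, 10) = 12)
Mul(Mul(n, 16), 13) = Mul(Mul(12, 16), 13) = Mul(192, 13) = 2496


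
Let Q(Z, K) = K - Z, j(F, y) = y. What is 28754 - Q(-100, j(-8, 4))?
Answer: 28650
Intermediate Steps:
28754 - Q(-100, j(-8, 4)) = 28754 - (4 - 1*(-100)) = 28754 - (4 + 100) = 28754 - 1*104 = 28754 - 104 = 28650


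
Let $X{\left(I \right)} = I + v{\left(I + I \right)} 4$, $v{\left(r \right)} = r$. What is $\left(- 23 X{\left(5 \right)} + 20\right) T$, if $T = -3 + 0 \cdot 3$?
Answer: $3045$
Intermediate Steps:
$X{\left(I \right)} = 9 I$ ($X{\left(I \right)} = I + \left(I + I\right) 4 = I + 2 I 4 = I + 8 I = 9 I$)
$T = -3$ ($T = -3 + 0 = -3$)
$\left(- 23 X{\left(5 \right)} + 20\right) T = \left(- 23 \cdot 9 \cdot 5 + 20\right) \left(-3\right) = \left(\left(-23\right) 45 + 20\right) \left(-3\right) = \left(-1035 + 20\right) \left(-3\right) = \left(-1015\right) \left(-3\right) = 3045$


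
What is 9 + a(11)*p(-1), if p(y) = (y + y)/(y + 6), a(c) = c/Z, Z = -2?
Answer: 56/5 ≈ 11.200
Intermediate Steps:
a(c) = -c/2 (a(c) = c/(-2) = c*(-½) = -c/2)
p(y) = 2*y/(6 + y) (p(y) = (2*y)/(6 + y) = 2*y/(6 + y))
9 + a(11)*p(-1) = 9 + (-½*11)*(2*(-1)/(6 - 1)) = 9 - 11*(-1)/5 = 9 - 11/2*(-⅖) = 9 + 11/5 = 56/5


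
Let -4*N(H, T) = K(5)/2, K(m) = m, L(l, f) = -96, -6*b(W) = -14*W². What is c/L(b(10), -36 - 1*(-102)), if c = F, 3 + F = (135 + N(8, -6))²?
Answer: -1155433/6144 ≈ -188.06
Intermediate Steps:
b(W) = 7*W²/3 (b(W) = -(-7)*W²/3 = 7*W²/3)
N(H, T) = -5/8 (N(H, T) = -5/(4*2) = -¼*5/2 = -5/8)
F = 1155433/64 (F = -3 + (135 - 5/8)² = -3 + (1075/8)² = -3 + 1155625/64 = 1155433/64 ≈ 18054.)
c = 1155433/64 ≈ 18054.
c/L(b(10), -36 - 1*(-102)) = (1155433/64)/(-96) = (1155433/64)*(-1/96) = -1155433/6144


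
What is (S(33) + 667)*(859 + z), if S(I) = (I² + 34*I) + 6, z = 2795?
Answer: 10538136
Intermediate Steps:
S(I) = 6 + I² + 34*I
(S(33) + 667)*(859 + z) = ((6 + 33² + 34*33) + 667)*(859 + 2795) = ((6 + 1089 + 1122) + 667)*3654 = (2217 + 667)*3654 = 2884*3654 = 10538136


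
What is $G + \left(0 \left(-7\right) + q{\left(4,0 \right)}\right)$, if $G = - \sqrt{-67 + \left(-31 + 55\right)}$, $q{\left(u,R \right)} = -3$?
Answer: $-3 - i \sqrt{43} \approx -3.0 - 6.5574 i$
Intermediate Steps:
$G = - i \sqrt{43}$ ($G = - \sqrt{-67 + 24} = - \sqrt{-43} = - i \sqrt{43} \approx - 6.5574 i$)
$G + \left(0 \left(-7\right) + q{\left(4,0 \right)}\right) = - i \sqrt{43} + \left(0 \left(-7\right) - 3\right) = - i \sqrt{43} + \left(0 - 3\right) = - i \sqrt{43} - 3 = -3 - i \sqrt{43}$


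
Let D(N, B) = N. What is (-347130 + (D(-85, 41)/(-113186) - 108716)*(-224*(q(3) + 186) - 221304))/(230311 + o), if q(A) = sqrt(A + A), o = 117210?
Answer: 95171055780762/1156897409 + 1529605392*sqrt(6)/21828253 ≈ 82436.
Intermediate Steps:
q(A) = sqrt(2)*sqrt(A) (q(A) = sqrt(2*A) = sqrt(2)*sqrt(A))
(-347130 + (D(-85, 41)/(-113186) - 108716)*(-224*(q(3) + 186) - 221304))/(230311 + o) = (-347130 + (-85/(-113186) - 108716)*(-224*(sqrt(2)*sqrt(3) + 186) - 221304))/(230311 + 117210) = (-347130 + (-85*(-1/113186) - 108716)*(-224*(sqrt(6) + 186) - 221304))/347521 = (-347130 + (5/6658 - 108716)*(-224*(186 + sqrt(6)) - 221304))*(1/347521) = (-347130 - 723831123*((-41664 - 224*sqrt(6)) - 221304)/6658)*(1/347521) = (-347130 - 723831123*(-262968 - 224*sqrt(6))/6658)*(1/347521) = (-347130 + (95172211376532/3329 + 81069085776*sqrt(6)/3329))*(1/347521) = (95171055780762/3329 + 81069085776*sqrt(6)/3329)*(1/347521) = 95171055780762/1156897409 + 1529605392*sqrt(6)/21828253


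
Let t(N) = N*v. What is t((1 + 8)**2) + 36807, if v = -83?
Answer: 30084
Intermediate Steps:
t(N) = -83*N (t(N) = N*(-83) = -83*N)
t((1 + 8)**2) + 36807 = -83*(1 + 8)**2 + 36807 = -83*9**2 + 36807 = -83*81 + 36807 = -6723 + 36807 = 30084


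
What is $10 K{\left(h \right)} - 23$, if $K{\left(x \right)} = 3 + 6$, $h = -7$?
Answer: $67$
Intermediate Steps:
$K{\left(x \right)} = 9$
$10 K{\left(h \right)} - 23 = 10 \cdot 9 - 23 = 90 - 23 = 67$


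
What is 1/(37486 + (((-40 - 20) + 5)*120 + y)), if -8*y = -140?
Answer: 2/61807 ≈ 3.2359e-5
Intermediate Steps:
y = 35/2 (y = -1/8*(-140) = 35/2 ≈ 17.500)
1/(37486 + (((-40 - 20) + 5)*120 + y)) = 1/(37486 + (((-40 - 20) + 5)*120 + 35/2)) = 1/(37486 + ((-60 + 5)*120 + 35/2)) = 1/(37486 + (-55*120 + 35/2)) = 1/(37486 + (-6600 + 35/2)) = 1/(37486 - 13165/2) = 1/(61807/2) = 2/61807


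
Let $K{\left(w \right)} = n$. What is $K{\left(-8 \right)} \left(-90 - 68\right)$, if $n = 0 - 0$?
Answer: $0$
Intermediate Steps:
$n = 0$ ($n = 0 + 0 = 0$)
$K{\left(w \right)} = 0$
$K{\left(-8 \right)} \left(-90 - 68\right) = 0 \left(-90 - 68\right) = 0 \left(-158\right) = 0$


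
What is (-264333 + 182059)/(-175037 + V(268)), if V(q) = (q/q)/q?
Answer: 22049432/46909915 ≈ 0.47004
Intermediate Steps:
V(q) = 1/q
(-264333 + 182059)/(-175037 + V(268)) = (-264333 + 182059)/(-175037 + 1/268) = -82274/(-175037 + 1/268) = -82274/(-46909915/268) = -82274*(-268/46909915) = 22049432/46909915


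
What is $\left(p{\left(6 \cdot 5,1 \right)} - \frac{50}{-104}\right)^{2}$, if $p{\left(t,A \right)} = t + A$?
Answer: $\frac{2679769}{2704} \approx 991.04$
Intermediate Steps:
$p{\left(t,A \right)} = A + t$
$\left(p{\left(6 \cdot 5,1 \right)} - \frac{50}{-104}\right)^{2} = \left(\left(1 + 6 \cdot 5\right) - \frac{50}{-104}\right)^{2} = \left(\left(1 + 30\right) - - \frac{25}{52}\right)^{2} = \left(31 + \frac{25}{52}\right)^{2} = \left(\frac{1637}{52}\right)^{2} = \frac{2679769}{2704}$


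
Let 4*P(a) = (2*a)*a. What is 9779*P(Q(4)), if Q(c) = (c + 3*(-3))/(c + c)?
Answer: 244475/128 ≈ 1910.0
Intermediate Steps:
Q(c) = (-9 + c)/(2*c) (Q(c) = (c - 9)/((2*c)) = (-9 + c)*(1/(2*c)) = (-9 + c)/(2*c))
P(a) = a**2/2 (P(a) = ((2*a)*a)/4 = (2*a**2)/4 = a**2/2)
9779*P(Q(4)) = 9779*(((1/2)*(-9 + 4)/4)**2/2) = 9779*(((1/2)*(1/4)*(-5))**2/2) = 9779*((-5/8)**2/2) = 9779*((1/2)*(25/64)) = 9779*(25/128) = 244475/128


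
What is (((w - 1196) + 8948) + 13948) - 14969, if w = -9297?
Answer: -2566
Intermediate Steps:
(((w - 1196) + 8948) + 13948) - 14969 = (((-9297 - 1196) + 8948) + 13948) - 14969 = ((-10493 + 8948) + 13948) - 14969 = (-1545 + 13948) - 14969 = 12403 - 14969 = -2566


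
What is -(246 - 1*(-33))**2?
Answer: -77841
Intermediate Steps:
-(246 - 1*(-33))**2 = -(246 + 33)**2 = -1*279**2 = -1*77841 = -77841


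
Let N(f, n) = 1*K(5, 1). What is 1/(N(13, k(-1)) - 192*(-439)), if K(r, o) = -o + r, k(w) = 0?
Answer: 1/84292 ≈ 1.1864e-5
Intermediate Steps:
K(r, o) = r - o
N(f, n) = 4 (N(f, n) = 1*(5 - 1*1) = 1*(5 - 1) = 1*4 = 4)
1/(N(13, k(-1)) - 192*(-439)) = 1/(4 - 192*(-439)) = 1/(4 + 84288) = 1/84292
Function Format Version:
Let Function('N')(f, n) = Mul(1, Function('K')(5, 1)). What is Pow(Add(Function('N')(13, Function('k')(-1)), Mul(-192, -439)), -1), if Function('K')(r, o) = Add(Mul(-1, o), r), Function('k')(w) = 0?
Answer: Rational(1, 84292) ≈ 1.1864e-5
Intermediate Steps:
Function('K')(r, o) = Add(r, Mul(-1, o))
Function('N')(f, n) = 4 (Function('N')(f, n) = Mul(1, Add(5, Mul(-1, 1))) = Mul(1, Add(5, -1)) = Mul(1, 4) = 4)
Pow(Add(Function('N')(13, Function('k')(-1)), Mul(-192, -439)), -1) = Pow(Add(4, Mul(-192, -439)), -1) = Pow(Add(4, 84288), -1) = Pow(84292, -1) = Rational(1, 84292)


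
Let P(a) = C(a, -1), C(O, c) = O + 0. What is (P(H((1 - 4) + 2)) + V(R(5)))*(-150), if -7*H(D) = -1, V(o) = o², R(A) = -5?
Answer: -26400/7 ≈ -3771.4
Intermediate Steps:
H(D) = ⅐ (H(D) = -⅐*(-1) = ⅐)
C(O, c) = O
P(a) = a
(P(H((1 - 4) + 2)) + V(R(5)))*(-150) = (⅐ + (-5)²)*(-150) = (⅐ + 25)*(-150) = (176/7)*(-150) = -26400/7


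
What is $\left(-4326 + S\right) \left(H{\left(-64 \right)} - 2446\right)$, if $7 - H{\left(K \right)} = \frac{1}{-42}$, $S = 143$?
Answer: $\frac{428493971}{42} \approx 1.0202 \cdot 10^{7}$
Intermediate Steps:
$H{\left(K \right)} = \frac{295}{42}$ ($H{\left(K \right)} = 7 - \frac{1}{-42} = 7 - - \frac{1}{42} = 7 + \frac{1}{42} = \frac{295}{42}$)
$\left(-4326 + S\right) \left(H{\left(-64 \right)} - 2446\right) = \left(-4326 + 143\right) \left(\frac{295}{42} - 2446\right) = \left(-4183\right) \left(- \frac{102437}{42}\right) = \frac{428493971}{42}$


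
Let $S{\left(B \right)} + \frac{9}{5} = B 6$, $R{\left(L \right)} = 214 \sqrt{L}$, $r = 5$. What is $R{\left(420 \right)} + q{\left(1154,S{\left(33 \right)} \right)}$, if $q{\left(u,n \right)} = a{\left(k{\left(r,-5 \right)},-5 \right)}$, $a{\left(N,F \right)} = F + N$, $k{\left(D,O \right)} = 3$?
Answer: $-2 + 428 \sqrt{105} \approx 4383.7$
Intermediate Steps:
$S{\left(B \right)} = - \frac{9}{5} + 6 B$ ($S{\left(B \right)} = - \frac{9}{5} + B 6 = - \frac{9}{5} + 6 B$)
$q{\left(u,n \right)} = -2$ ($q{\left(u,n \right)} = -5 + 3 = -2$)
$R{\left(420 \right)} + q{\left(1154,S{\left(33 \right)} \right)} = 214 \sqrt{420} - 2 = 214 \cdot 2 \sqrt{105} - 2 = 428 \sqrt{105} - 2 = -2 + 428 \sqrt{105}$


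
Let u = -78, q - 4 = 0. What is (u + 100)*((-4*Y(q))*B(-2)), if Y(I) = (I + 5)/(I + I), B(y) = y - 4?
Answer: 594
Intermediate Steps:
q = 4 (q = 4 + 0 = 4)
B(y) = -4 + y
Y(I) = (5 + I)/(2*I) (Y(I) = (5 + I)/((2*I)) = (5 + I)*(1/(2*I)) = (5 + I)/(2*I))
(u + 100)*((-4*Y(q))*B(-2)) = (-78 + 100)*((-2*(5 + 4)/4)*(-4 - 2)) = 22*(-2*9/4*(-6)) = 22*(-4*9/8*(-6)) = 22*(-9/2*(-6)) = 22*27 = 594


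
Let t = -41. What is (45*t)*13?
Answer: -23985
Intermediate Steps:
(45*t)*13 = (45*(-41))*13 = -1845*13 = -23985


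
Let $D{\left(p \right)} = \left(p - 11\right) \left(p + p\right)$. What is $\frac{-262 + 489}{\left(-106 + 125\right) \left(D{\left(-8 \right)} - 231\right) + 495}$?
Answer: $\frac{227}{1882} \approx 0.12062$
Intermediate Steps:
$D{\left(p \right)} = 2 p \left(-11 + p\right)$ ($D{\left(p \right)} = \left(-11 + p\right) 2 p = 2 p \left(-11 + p\right)$)
$\frac{-262 + 489}{\left(-106 + 125\right) \left(D{\left(-8 \right)} - 231\right) + 495} = \frac{-262 + 489}{\left(-106 + 125\right) \left(2 \left(-8\right) \left(-11 - 8\right) - 231\right) + 495} = \frac{227}{19 \left(2 \left(-8\right) \left(-19\right) - 231\right) + 495} = \frac{227}{19 \left(304 - 231\right) + 495} = \frac{227}{19 \cdot 73 + 495} = \frac{227}{1387 + 495} = \frac{227}{1882}$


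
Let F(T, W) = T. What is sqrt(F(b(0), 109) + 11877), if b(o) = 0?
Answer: sqrt(11877) ≈ 108.98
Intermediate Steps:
sqrt(F(b(0), 109) + 11877) = sqrt(0 + 11877) = sqrt(11877)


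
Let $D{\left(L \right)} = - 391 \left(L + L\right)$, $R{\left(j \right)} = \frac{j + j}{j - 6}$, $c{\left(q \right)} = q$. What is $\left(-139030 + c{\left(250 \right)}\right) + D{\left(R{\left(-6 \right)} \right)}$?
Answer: $-139562$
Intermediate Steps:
$R{\left(j \right)} = \frac{2 j}{-6 + j}$
$D{\left(L \right)} = - 782 L$ ($D{\left(L \right)} = - 391 \cdot 2 L = - 782 L$)
$\left(-139030 + c{\left(250 \right)}\right) + D{\left(R{\left(-6 \right)} \right)} = \left(-139030 + 250\right) - 782 \cdot 2 \left(-6\right) \frac{1}{-6 - 6} = -138780 - 782 \cdot 2 \left(-6\right) \frac{1}{-12} = -138780 - 782 \cdot 2 \left(-6\right) \left(- \frac{1}{12}\right) = -138780 - 782 = -139562$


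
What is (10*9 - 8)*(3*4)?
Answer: 984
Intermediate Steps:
(10*9 - 8)*(3*4) = (90 - 8)*12 = 82*12 = 984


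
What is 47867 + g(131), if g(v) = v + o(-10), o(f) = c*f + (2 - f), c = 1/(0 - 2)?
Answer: 48015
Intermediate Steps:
c = -½ (c = 1/(-2) = -½ ≈ -0.50000)
o(f) = 2 - 3*f/2 (o(f) = -f/2 + (2 - f) = 2 - 3*f/2)
g(v) = 17 + v (g(v) = v + (2 - 3/2*(-10)) = v + (2 + 15) = v + 17 = 17 + v)
47867 + g(131) = 47867 + (17 + 131) = 47867 + 148 = 48015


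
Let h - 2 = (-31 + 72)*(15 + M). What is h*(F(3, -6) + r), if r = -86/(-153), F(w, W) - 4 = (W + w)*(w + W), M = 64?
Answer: 6725075/153 ≈ 43955.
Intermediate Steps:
h = 3241 (h = 2 + (-31 + 72)*(15 + 64) = 2 + 41*79 = 2 + 3239 = 3241)
F(w, W) = 4 + (W + w)² (F(w, W) = 4 + (W + w)*(w + W) = 4 + (W + w)*(W + w) = 4 + (W + w)²)
r = 86/153 (r = -86*(-1/153) = 86/153 ≈ 0.56209)
h*(F(3, -6) + r) = 3241*((4 + (-6 + 3)²) + 86/153) = 3241*((4 + (-3)²) + 86/153) = 3241*((4 + 9) + 86/153) = 3241*(13 + 86/153) = 3241*(2075/153) = 6725075/153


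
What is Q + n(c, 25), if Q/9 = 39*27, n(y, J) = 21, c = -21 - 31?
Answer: 9498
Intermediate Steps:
c = -52
Q = 9477 (Q = 9*(39*27) = 9*1053 = 9477)
Q + n(c, 25) = 9477 + 21 = 9498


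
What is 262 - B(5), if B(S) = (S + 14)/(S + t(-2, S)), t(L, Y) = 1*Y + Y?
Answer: 3911/15 ≈ 260.73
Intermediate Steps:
t(L, Y) = 2*Y (t(L, Y) = Y + Y = 2*Y)
B(S) = (14 + S)/(3*S) (B(S) = (S + 14)/(S + 2*S) = (14 + S)/((3*S)) = (14 + S)*(1/(3*S)) = (14 + S)/(3*S))
262 - B(5) = 262 - (14 + 5)/(3*5) = 262 - 19/(3*5) = 262 - 1*19/15 = 262 - 19/15 = 3911/15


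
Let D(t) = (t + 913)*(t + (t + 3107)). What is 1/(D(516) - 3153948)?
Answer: 1/2760683 ≈ 3.6223e-7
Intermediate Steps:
D(t) = (913 + t)*(3107 + 2*t) (D(t) = (913 + t)*(t + (3107 + t)) = (913 + t)*(3107 + 2*t))
1/(D(516) - 3153948) = 1/((2836691 + 2*516² + 4933*516) - 3153948) = 1/((2836691 + 2*266256 + 2545428) - 3153948) = 1/((2836691 + 532512 + 2545428) - 3153948) = 1/(5914631 - 3153948) = 1/2760683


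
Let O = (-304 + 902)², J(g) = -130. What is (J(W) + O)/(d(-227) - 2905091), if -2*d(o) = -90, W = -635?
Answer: -178737/1452523 ≈ -0.12305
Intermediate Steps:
d(o) = 45 (d(o) = -½*(-90) = 45)
O = 357604 (O = 598² = 357604)
(J(W) + O)/(d(-227) - 2905091) = (-130 + 357604)/(45 - 2905091) = 357474/(-2905046) = 357474*(-1/2905046) = -178737/1452523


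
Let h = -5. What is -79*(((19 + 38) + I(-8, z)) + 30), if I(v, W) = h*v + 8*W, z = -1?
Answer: -9401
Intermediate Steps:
I(v, W) = -5*v + 8*W
-79*(((19 + 38) + I(-8, z)) + 30) = -79*(((19 + 38) + (-5*(-8) + 8*(-1))) + 30) = -79*((57 + (40 - 8)) + 30) = -79*((57 + 32) + 30) = -79*(89 + 30) = -79*119 = -9401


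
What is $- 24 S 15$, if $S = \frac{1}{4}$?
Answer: $-90$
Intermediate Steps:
$S = \frac{1}{4} \approx 0.25$
$- 24 S 15 = \left(-24\right) \frac{1}{4} \cdot 15 = \left(-6\right) 15 = -90$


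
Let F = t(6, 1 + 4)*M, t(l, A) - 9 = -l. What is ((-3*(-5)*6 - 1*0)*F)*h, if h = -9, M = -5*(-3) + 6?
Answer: -51030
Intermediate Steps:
M = 21 (M = 15 + 6 = 21)
t(l, A) = 9 - l
F = 63 (F = (9 - 1*6)*21 = (9 - 6)*21 = 3*21 = 63)
((-3*(-5)*6 - 1*0)*F)*h = ((-3*(-5)*6 - 1*0)*63)*(-9) = ((15*6 + 0)*63)*(-9) = ((90 + 0)*63)*(-9) = (90*63)*(-9) = 5670*(-9) = -51030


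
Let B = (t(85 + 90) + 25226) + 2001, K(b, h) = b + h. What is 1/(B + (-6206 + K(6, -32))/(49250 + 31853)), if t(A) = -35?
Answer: 81103/2205346544 ≈ 3.6776e-5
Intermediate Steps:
B = 27192 (B = (-35 + 25226) + 2001 = 25191 + 2001 = 27192)
1/(B + (-6206 + K(6, -32))/(49250 + 31853)) = 1/(27192 + (-6206 + (6 - 32))/(49250 + 31853)) = 1/(27192 + (-6206 - 26)/81103) = 1/(27192 - 6232*1/81103) = 1/(27192 - 6232/81103) = 1/(2205346544/81103) = 81103/2205346544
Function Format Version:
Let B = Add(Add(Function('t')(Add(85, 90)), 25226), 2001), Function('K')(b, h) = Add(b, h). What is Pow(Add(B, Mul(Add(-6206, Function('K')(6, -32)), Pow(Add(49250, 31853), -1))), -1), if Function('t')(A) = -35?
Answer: Rational(81103, 2205346544) ≈ 3.6776e-5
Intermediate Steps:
B = 27192 (B = Add(Add(-35, 25226), 2001) = Add(25191, 2001) = 27192)
Pow(Add(B, Mul(Add(-6206, Function('K')(6, -32)), Pow(Add(49250, 31853), -1))), -1) = Pow(Add(27192, Mul(Add(-6206, Add(6, -32)), Pow(Add(49250, 31853), -1))), -1) = Pow(Add(27192, Mul(Add(-6206, -26), Pow(81103, -1))), -1) = Pow(Add(27192, Mul(-6232, Rational(1, 81103))), -1) = Pow(Add(27192, Rational(-6232, 81103)), -1) = Pow(Rational(2205346544, 81103), -1) = Rational(81103, 2205346544)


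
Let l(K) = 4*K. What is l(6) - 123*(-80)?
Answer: 9864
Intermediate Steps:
l(6) - 123*(-80) = 4*6 - 123*(-80) = 24 + 9840 = 9864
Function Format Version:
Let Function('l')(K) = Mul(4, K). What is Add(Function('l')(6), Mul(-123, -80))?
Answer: 9864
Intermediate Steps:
Add(Function('l')(6), Mul(-123, -80)) = Add(Mul(4, 6), Mul(-123, -80)) = Add(24, 9840) = 9864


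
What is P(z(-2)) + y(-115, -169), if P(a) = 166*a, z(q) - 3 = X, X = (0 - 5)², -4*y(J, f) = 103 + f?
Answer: 9329/2 ≈ 4664.5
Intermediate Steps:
y(J, f) = -103/4 - f/4 (y(J, f) = -(103 + f)/4 = -103/4 - f/4)
X = 25 (X = (-5)² = 25)
z(q) = 28 (z(q) = 3 + 25 = 28)
P(z(-2)) + y(-115, -169) = 166*28 + (-103/4 - ¼*(-169)) = 4648 + (-103/4 + 169/4) = 4648 + 33/2 = 9329/2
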